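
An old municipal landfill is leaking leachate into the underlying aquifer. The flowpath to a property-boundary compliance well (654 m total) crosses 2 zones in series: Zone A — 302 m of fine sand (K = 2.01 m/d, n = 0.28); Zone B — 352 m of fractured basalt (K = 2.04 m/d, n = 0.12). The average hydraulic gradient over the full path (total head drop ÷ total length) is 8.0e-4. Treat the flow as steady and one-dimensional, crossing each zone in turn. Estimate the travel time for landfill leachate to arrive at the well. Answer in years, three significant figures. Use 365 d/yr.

For zones in series the flux q is common to all zones; the equivalent conductivity is the harmonic (thickness-weighted) mean, K_eq = L_total / Σ(L_j/K_j).
Σ(L/K) = 302/2.01 + 352/2.04 = 150.2 + 172.5 = 322.8 d
K_eq = L_total / Σ(L/K) = 654 / 322.8 = 2.026 m/d
q = K_eq · i = 2.026 × 8.0e-4 = 0.001621 m/d (same in every zone)
Zone A: v = q/n = 0.001621/0.28 = 0.005789 m/d → t_A = 302/0.005789 = 52170 d
Zone B: v = q/n = 0.001621/0.12 = 0.01351 m/d → t_B = 352/0.01351 = 26060 d
Total t = 52170 + 26060 = 78230 d
   = 78230 / 365 = 214 yr

214 years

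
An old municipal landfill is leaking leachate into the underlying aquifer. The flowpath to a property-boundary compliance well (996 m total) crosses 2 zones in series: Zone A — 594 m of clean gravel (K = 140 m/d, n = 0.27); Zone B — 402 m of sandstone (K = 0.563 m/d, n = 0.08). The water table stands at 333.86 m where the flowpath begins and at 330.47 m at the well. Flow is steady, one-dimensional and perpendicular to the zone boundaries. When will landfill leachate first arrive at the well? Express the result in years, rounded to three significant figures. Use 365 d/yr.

Total head drop ΔH = 333.86 − 330.47 = 3.39 m
Steady 1-D flow in series ⇒ the Darcy flux q is identical in every zone and the zone head losses add (resistances L/K in series).
Σ(L/K) = 594/140 + 402/0.563 = 4.243 + 714.0 = 718.3 d
q = ΔH / Σ(L/K) = 3.39 / 718.3 = 0.004720 m/d (same in every zone)
Zone A: v = q/n = 0.004720/0.27 = 0.01748 m/d → t_A = 594/0.01748 = 33980 d
Zone B: v = q/n = 0.004720/0.08 = 0.05900 m/d → t_B = 402/0.05900 = 6814 d
Total t = 33980 + 6814 = 40800 d
   = 40800 / 365 = 112 yr

112 years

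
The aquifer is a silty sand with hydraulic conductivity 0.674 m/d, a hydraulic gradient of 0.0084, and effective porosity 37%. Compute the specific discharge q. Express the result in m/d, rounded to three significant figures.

q = Ki = 0.674 × 0.0084 = 0.005662 m/d

0.00566 m/d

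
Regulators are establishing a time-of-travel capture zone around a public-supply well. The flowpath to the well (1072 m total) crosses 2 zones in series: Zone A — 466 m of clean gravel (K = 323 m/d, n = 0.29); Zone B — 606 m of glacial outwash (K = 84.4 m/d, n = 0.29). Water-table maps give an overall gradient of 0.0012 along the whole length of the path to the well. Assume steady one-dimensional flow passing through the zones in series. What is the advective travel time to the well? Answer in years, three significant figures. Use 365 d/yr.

5.71 years

Steady 1-D flow in series ⇒ the Darcy flux q is identical in every zone and the zone head losses add (resistances L/K in series).
Σ(L/K) = 466/323 + 606/84.4 = 1.443 + 7.180 = 8.623 d
K_eq = L_total / Σ(L/K) = 1072 / 8.623 = 124.3 m/d
q = K_eq · i = 124.3 × 0.0012 = 0.1492 m/d (same in every zone)
Zone A: v = q/n = 0.1492/0.29 = 0.5144 m/d → t_A = 466/0.5144 = 905.9 d
Zone B: v = q/n = 0.1492/0.29 = 0.5144 m/d → t_B = 606/0.5144 = 1178 d
Total t = 905.9 + 1178 = 2084 d
   = 2084 / 365 = 5.71 yr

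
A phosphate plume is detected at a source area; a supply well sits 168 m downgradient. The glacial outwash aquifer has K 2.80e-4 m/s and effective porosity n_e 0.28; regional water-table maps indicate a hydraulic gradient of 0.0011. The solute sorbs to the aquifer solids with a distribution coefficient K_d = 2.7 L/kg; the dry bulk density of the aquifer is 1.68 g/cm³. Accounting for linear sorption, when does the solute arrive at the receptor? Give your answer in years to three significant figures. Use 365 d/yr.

K = 2.80e-4 m/s × 86400 s/d = 24.19 m/d
Specific discharge q = 24.19 × 0.0011 = 0.02661 m/d
Seepage velocity v = q / n = 0.02661 / 0.28 = 0.09504 m/d
Retardation R = 1 + ρ_b·K_d/n = 1 + 1.68×2.7/0.28 = 17.20
Contaminant velocity v_c = v/R = 0.09504/17.20 = 0.005526 m/d
t = L/v_c = 168/0.005526 = 30400 d
   = 30400/365 = 83.3 yr

83.3 years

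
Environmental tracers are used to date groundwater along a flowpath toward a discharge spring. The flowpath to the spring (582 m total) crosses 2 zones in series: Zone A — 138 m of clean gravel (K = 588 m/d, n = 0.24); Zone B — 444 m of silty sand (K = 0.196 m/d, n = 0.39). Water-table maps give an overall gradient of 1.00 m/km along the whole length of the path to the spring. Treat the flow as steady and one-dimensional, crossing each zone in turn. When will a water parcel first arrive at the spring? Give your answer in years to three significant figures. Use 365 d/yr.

2200 years

For zones in series the flux q is common to all zones; the equivalent conductivity is the harmonic (thickness-weighted) mean, K_eq = L_total / Σ(L_j/K_j).
Σ(L/K) = 138/588 + 444/0.196 = 0.2347 + 2265 = 2266 d
K_eq = L_total / Σ(L/K) = 582 / 2266 = 0.2569 m/d
q = K_eq · i = 0.2569 × 0.0010 = 2.569e-4 m/d (same in every zone)
Zone A: v = q/n = 2.569e-4/0.24 = 0.001070 m/d → t_A = 138/0.001070 = 128900 d
Zone B: v = q/n = 2.569e-4/0.39 = 6.587e-4 m/d → t_B = 444/6.587e-4 = 674100 d
Total t = 128900 + 674100 = 803000 d
   = 803000 / 365 = 2200 yr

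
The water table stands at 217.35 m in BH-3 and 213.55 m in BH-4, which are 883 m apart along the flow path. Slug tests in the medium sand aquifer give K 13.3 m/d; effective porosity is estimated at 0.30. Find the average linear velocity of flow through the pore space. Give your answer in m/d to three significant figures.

0.191 m/d

Hydraulic gradient i = (217.35 − 213.55) / 883 = 3.80 / 883 = 0.004304
Specific discharge q = 13.3 × 0.004304 = 0.05724 m/d
v = Ki/n = 13.3·0.004304/0.30 = 0.1908 m/d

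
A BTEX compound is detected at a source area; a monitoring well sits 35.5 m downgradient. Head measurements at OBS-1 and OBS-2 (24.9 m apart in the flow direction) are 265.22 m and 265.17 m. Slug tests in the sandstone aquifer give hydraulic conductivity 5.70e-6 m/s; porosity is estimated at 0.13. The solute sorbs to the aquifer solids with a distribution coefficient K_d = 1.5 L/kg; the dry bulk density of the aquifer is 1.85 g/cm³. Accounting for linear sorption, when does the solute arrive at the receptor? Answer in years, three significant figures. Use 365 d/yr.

286 years

Hydraulic gradient i = (265.22 − 265.17) / 24.9 = 0.05 / 24.9 = 0.002008
K = 5.70e-6 m/s × 86400 s/d = 0.4925 m/d
Darcy flux q = K·i = 0.4925 × 0.002008 = 9.889e-4 m/d
v = Ki/n = 0.4925·0.002008/0.13 = 0.007607 m/d
Retardation R = 1 + ρ_b·K_d/n = 1 + 1.85×1.5/0.13 = 22.35
Contaminant velocity v_c = v/R = 0.007607/22.35 = 3.404e-4 m/d
t = L/v_c = 35.5/3.404e-4 = 104300 d
   = 104300/365 = 286 yr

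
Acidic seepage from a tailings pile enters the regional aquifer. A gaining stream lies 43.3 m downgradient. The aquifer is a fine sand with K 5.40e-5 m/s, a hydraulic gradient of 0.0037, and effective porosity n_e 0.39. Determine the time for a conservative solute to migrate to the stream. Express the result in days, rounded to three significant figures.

K = 5.40e-5 m/s × 86400 s/d = 4.666 m/d
Darcy flux q = K·i = 4.666 × 0.0037 = 0.01726 m/d
Average linear velocity = 0.01726 / 0.39 = 0.04426 m/d
t = L / v = 43.3 / 0.04426 = 978.2 d

978 days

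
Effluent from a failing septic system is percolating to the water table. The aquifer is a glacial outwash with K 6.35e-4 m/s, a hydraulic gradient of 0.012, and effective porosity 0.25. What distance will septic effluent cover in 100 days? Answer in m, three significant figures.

263 m

K = 6.35e-4 m/s × 86400 s/d = 54.86 m/d
Specific discharge q = 54.86 × 0.012 = 0.6584 m/d
Average linear velocity = 0.6584 / 0.25 = 2.633 m/d
L = v × T = 2.633 × 100 = 263.3 m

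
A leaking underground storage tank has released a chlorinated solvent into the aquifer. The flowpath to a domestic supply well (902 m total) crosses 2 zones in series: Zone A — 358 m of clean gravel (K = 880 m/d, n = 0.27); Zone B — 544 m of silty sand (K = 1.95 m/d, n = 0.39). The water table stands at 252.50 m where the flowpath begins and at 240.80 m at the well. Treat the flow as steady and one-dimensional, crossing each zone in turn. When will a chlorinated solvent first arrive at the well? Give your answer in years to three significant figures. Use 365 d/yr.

Total head drop ΔH = 252.50 − 240.80 = 11.70 m
Continuity: the same q passes through each zone, so ΔH = q·Σ(L_j/K_j) — the zones act as resistances in series.
Σ(L/K) = 358/880 + 544/1.95 = 0.4068 + 279.0 = 279.4 d
q = ΔH / Σ(L/K) = 11.70 / 279.4 = 0.04188 m/d (same in every zone)
Zone A: v = q/n = 0.04188/0.27 = 0.1551 m/d → t_A = 358/0.1551 = 2308 d
Zone B: v = q/n = 0.04188/0.39 = 0.1074 m/d → t_B = 544/0.1074 = 5066 d
Total t = 2308 + 5066 = 7374 d
   = 7374 / 365 = 20.2 yr

20.2 years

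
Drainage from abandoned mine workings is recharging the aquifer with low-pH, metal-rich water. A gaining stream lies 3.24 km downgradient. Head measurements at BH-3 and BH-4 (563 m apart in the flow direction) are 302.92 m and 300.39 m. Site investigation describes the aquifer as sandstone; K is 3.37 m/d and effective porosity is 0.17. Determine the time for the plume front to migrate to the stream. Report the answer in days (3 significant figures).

36400 days

Hydraulic gradient i = (302.92 − 300.39) / 563 = 2.53 / 563 = 0.004494
Specific discharge q = 3.37 × 0.004494 = 0.01514 m/d
v_s = q/n_e = 0.01514/0.17 = 0.08908 m/d
L = 3.24 km = 3240 m
t = L / v = 3240 / 0.08908 = 36370 d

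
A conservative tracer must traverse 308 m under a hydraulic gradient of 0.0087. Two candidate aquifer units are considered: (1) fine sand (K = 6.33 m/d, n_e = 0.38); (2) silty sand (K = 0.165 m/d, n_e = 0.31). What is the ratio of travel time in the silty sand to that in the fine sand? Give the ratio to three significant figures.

31.3

Unit 1 (fine sand): v = 6.33×0.0087/0.38 = 0.1449 m/d, t = 308/0.1449 = 2125 d
Unit 2 (silty sand): v = 0.165×0.0087/0.31 = 0.004631 m/d, t = 308/0.004631 = 66510 d
t(silty sand) / t(fine sand) = 66510/2125 = 31.3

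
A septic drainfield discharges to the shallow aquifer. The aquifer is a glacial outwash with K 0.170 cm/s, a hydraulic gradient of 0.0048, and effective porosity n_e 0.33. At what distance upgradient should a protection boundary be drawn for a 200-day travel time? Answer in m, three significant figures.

K = 0.170 cm/s × 864 = 146.9 m/d
q = Ki = 146.9 × 0.0048 = 0.7050 m/d
Seepage velocity v = q / n = 0.7050 / 0.33 = 2.136 m/d
L = v × T = 2.136 × 200 = 427.3 m

427 m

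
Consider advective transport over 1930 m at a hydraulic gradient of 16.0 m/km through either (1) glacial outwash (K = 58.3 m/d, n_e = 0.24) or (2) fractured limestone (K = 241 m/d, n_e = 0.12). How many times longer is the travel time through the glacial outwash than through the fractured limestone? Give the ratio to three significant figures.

Unit 1 (glacial outwash): v = 58.3×0.016/0.24 = 3.887 m/d, t = 1930/3.887 = 496.6 d
Unit 2 (fractured limestone): v = 241×0.016/0.12 = 32.13 m/d, t = 1930/32.13 = 60.06 d
t(glacial outwash) / t(fractured limestone) = 496.6/60.06 = 8.27

8.27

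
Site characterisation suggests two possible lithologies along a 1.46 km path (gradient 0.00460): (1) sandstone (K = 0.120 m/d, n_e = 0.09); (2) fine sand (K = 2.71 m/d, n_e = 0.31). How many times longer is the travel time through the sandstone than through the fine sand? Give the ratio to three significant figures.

Unit 1 (sandstone): v = 0.120×0.0046/0.09 = 0.006133 m/d, t = 1460/0.006133 = 238000 d
Unit 2 (fine sand): v = 2.71×0.0046/0.31 = 0.04021 m/d, t = 1460/0.04021 = 36310 d
t(sandstone) / t(fine sand) = 238000/36310 = 6.56

6.56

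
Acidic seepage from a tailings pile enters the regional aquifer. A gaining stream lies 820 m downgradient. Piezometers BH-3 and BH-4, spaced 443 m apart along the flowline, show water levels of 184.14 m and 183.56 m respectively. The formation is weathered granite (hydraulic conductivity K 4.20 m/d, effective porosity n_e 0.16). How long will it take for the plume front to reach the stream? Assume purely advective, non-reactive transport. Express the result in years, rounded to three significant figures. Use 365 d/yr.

65.4 years

Hydraulic gradient i = (184.14 − 183.56) / 443 = 0.58 / 443 = 0.001309
q = Ki = 4.20 × 0.001309 = 0.005499 m/d
v = Ki/n = 4.20·0.001309/0.16 = 0.03437 m/d
t = L / v = 820 / 0.03437 = 23860 d
   = 23860 / 365 = 65.4 yr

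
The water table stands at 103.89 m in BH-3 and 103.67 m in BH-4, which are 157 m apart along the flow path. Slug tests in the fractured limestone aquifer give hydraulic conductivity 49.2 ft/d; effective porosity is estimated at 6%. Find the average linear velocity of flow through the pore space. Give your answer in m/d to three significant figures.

0.350 m/d

Hydraulic gradient i = (103.89 − 103.67) / 157 = 0.22 / 157 = 0.001401
K = 49.2 ft/d × 0.3048 = 15.00 m/d
Specific discharge q = 15.00 × 0.001401 = 0.02101 m/d
v = Ki/n = 15.00·0.001401/0.06 = 0.3502 m/d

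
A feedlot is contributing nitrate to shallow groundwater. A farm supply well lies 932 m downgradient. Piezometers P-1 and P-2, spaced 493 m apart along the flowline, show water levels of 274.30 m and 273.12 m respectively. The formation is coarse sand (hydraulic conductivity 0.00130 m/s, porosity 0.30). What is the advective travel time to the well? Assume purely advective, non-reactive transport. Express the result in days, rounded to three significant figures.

1040 days

Hydraulic gradient i = (274.30 − 273.12) / 493 = 1.18 / 493 = 0.002394
K = 0.00130 m/s × 86400 s/d = 112.3 m/d
Specific discharge q = 112.3 × 0.002394 = 0.2688 m/d
v_s = q/n_e = 0.2688/0.30 = 0.8961 m/d
t = L / v = 932 / 0.8961 = 1040 d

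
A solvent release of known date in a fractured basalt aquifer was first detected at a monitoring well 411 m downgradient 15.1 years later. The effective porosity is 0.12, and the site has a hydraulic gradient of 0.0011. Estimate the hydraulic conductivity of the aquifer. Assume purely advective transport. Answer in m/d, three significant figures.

t = 15.1 years = 5512 d
v = L / t = 411 / 5512 = 0.07457 m/d
K = v · n / i = 0.07457 × 0.12 / 0.0011 = 8.14 m/d

8.14 m/d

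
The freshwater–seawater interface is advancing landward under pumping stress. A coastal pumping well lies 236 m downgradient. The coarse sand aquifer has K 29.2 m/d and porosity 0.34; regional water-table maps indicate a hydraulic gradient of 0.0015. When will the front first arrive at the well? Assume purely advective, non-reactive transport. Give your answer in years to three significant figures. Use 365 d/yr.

5.02 years

Specific discharge q = 29.2 × 0.0015 = 0.04380 m/d
v_s = q/n_e = 0.04380/0.34 = 0.1288 m/d
t = L / v = 236 / 0.1288 = 1832 d
   = 1832 / 365 = 5.02 yr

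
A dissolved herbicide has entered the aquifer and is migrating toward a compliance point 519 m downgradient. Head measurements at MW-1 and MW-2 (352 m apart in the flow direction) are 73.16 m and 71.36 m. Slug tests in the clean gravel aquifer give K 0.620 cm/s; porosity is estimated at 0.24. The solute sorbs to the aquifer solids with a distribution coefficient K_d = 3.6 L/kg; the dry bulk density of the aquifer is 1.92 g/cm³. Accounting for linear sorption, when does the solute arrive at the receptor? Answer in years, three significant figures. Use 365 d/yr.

3.71 years

Hydraulic gradient i = (73.16 − 71.36) / 352 = 1.80 / 352 = 0.005114
K = 0.620 cm/s × 864 = 535.7 m/d
Specific discharge q = 535.7 × 0.005114 = 2.739 m/d
Seepage velocity v = q / n = 2.739 / 0.24 = 11.41 m/d
Retardation R = 1 + ρ_b·K_d/n = 1 + 1.92×3.6/0.24 = 29.80
Contaminant velocity v_c = v/R = 11.41/29.80 = 0.3830 m/d
t = L/v_c = 519/0.3830 = 1355 d
   = 1355/365 = 3.71 yr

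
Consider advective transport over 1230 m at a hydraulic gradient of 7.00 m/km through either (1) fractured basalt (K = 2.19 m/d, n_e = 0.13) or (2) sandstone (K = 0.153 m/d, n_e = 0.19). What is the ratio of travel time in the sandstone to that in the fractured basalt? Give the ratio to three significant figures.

Unit 1 (fractured basalt): v = 2.19×0.0070/0.13 = 0.1179 m/d, t = 1230/0.1179 = 10430 d
Unit 2 (sandstone): v = 0.153×0.0070/0.19 = 0.005637 m/d, t = 1230/0.005637 = 218200 d
t(sandstone) / t(fractured basalt) = 218200/10430 = 20.9

20.9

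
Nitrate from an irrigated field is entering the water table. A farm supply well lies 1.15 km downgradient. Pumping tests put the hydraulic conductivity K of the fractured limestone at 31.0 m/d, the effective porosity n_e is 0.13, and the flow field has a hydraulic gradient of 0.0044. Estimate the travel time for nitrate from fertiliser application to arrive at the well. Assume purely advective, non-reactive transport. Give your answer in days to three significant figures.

Darcy flux q = K·i = 31.0 × 0.0044 = 0.1364 m/d
Seepage velocity v = q / n = 0.1364 / 0.13 = 1.049 m/d
L = 1.15 km = 1150 m
t = L / v = 1150 / 1.049 = 1096 d

1100 days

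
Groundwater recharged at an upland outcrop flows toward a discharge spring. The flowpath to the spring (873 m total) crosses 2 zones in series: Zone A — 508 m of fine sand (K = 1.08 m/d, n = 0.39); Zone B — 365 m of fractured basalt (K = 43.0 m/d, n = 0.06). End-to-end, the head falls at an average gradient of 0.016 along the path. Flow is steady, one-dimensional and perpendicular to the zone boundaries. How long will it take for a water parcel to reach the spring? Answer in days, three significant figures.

Steady 1-D flow in series ⇒ the Darcy flux q is identical in every zone and the zone head losses add (resistances L/K in series).
Σ(L/K) = 508/1.08 + 365/43.0 = 470.4 + 8.488 = 478.9 d
K_eq = L_total / Σ(L/K) = 873 / 478.9 = 1.823 m/d
q = K_eq · i = 1.823 × 0.016 = 0.02917 m/d (same in every zone)
Zone A: v = q/n = 0.02917/0.39 = 0.07479 m/d → t_A = 508/0.07479 = 6792 d
Zone B: v = q/n = 0.02917/0.06 = 0.4862 m/d → t_B = 365/0.4862 = 750.8 d
Total t = 6792 + 750.8 = 7543 d

7540 days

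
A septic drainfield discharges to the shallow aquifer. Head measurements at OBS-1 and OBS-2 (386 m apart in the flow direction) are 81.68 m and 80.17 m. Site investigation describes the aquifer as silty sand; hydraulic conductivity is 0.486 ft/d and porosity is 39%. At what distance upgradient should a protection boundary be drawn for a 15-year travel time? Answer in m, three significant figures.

Hydraulic gradient i = (81.68 − 80.17) / 386 = 1.51 / 386 = 0.003912
K = 0.486 ft/d × 0.3048 = 0.1481 m/d
Darcy flux q = K·i = 0.1481 × 0.003912 = 5.795e-4 m/d
Seepage velocity v = q / n = 5.795e-4 / 0.39 = 0.001486 m/d
T = 15 yr × 365 = 5475 d
L = v × T = 0.001486 × 5475 = 8.135 m

8.14 m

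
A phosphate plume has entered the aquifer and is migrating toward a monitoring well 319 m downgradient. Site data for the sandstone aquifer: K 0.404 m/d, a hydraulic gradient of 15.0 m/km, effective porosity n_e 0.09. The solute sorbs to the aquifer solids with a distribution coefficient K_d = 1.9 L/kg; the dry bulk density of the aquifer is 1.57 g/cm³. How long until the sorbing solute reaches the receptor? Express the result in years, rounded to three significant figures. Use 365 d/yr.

443 years

Darcy flux q = K·i = 0.404 × 0.015 = 0.006060 m/d
v = Ki/n = 0.404·0.015/0.09 = 0.06733 m/d
Retardation R = 1 + ρ_b·K_d/n = 1 + 1.57×1.9/0.09 = 34.14
Contaminant velocity v_c = v/R = 0.06733/34.14 = 0.001972 m/d
t = L/v_c = 319/0.001972 = 161800 d
   = 161800/365 = 443 yr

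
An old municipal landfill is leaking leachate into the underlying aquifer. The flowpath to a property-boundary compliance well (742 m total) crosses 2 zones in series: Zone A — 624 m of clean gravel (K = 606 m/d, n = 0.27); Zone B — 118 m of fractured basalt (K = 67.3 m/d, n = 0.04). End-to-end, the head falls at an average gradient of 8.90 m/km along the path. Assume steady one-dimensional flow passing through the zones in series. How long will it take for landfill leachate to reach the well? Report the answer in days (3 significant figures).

73.0 days

Continuity: the same q passes through each zone, so ΔH = q·Σ(L_j/K_j) — the zones act as resistances in series.
Σ(L/K) = 624/606 + 118/67.3 = 1.030 + 1.753 = 2.783 d
K_eq = L_total / Σ(L/K) = 742 / 2.783 = 266.6 m/d
q = K_eq · i = 266.6 × 0.0089 = 2.373 m/d (same in every zone)
Zone A: v = q/n = 2.373/0.27 = 8.788 m/d → t_A = 624/8.788 = 71.00 d
Zone B: v = q/n = 2.373/0.04 = 59.32 m/d → t_B = 118/59.32 = 1.989 d
Total t = 71.00 + 1.989 = 72.99 d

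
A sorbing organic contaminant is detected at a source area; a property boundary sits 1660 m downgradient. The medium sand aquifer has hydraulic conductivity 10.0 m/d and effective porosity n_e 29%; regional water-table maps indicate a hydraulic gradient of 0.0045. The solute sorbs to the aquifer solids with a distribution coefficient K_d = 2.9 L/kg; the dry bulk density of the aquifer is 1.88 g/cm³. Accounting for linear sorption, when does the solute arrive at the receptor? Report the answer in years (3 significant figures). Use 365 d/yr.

580 years

Darcy flux q = K·i = 10.0 × 0.0045 = 0.04500 m/d
Average linear velocity = 0.04500 / 0.29 = 0.1552 m/d
Retardation R = 1 + ρ_b·K_d/n = 1 + 1.88×2.9/0.29 = 19.80
Contaminant velocity v_c = v/R = 0.1552/19.80 = 0.007837 m/d
t = L/v_c = 1660/0.007837 = 211800 d
   = 211800/365 = 580 yr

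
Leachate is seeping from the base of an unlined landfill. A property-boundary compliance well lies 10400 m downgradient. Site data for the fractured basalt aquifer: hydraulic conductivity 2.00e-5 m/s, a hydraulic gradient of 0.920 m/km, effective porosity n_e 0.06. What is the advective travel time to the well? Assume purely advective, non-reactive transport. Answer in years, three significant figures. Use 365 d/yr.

1080 years

K = 2.00e-5 m/s × 86400 s/d = 1.728 m/d
Darcy flux q = K·i = 1.728 × 9.2e-4 = 0.001590 m/d
Average linear velocity = 0.001590 / 0.06 = 0.02650 m/d
t = L / v = 10400 / 0.02650 = 392500 d
   = 392500 / 365 = 1080 yr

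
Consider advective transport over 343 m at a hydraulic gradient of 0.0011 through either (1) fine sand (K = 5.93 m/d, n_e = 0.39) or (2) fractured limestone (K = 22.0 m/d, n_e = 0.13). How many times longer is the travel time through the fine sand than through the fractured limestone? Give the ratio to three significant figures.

Unit 1 (fine sand): v = 5.93×0.0011/0.39 = 0.01673 m/d, t = 343/0.01673 = 20510 d
Unit 2 (fractured limestone): v = 22.0×0.0011/0.13 = 0.1862 m/d, t = 343/0.1862 = 1843 d
t(fine sand) / t(fractured limestone) = 20510/1843 = 11.1

11.1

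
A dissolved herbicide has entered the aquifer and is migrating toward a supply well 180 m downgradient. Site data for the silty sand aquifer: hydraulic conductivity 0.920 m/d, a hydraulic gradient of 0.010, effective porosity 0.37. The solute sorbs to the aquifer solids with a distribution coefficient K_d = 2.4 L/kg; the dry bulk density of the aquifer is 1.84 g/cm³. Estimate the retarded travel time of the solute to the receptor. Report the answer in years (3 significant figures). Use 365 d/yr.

257 years

Specific discharge q = 0.920 × 0.010 = 0.009200 m/d
Average linear velocity = 0.009200 / 0.37 = 0.02486 m/d
Retardation R = 1 + ρ_b·K_d/n = 1 + 1.84×2.4/0.37 = 12.94
Contaminant velocity v_c = v/R = 0.02486/12.94 = 0.001922 m/d
t = L/v_c = 180/0.001922 = 93640 d
   = 93640/365 = 257 yr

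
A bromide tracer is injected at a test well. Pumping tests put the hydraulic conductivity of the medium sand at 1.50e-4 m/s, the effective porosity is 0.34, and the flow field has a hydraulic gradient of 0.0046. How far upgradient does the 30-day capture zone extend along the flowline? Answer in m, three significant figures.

5.26 m

K = 1.50e-4 m/s × 86400 s/d = 12.96 m/d
Darcy flux q = K·i = 12.96 × 0.0046 = 0.05962 m/d
Average linear velocity = 0.05962 / 0.34 = 0.1753 m/d
L = v × T = 0.1753 × 30 = 5.260 m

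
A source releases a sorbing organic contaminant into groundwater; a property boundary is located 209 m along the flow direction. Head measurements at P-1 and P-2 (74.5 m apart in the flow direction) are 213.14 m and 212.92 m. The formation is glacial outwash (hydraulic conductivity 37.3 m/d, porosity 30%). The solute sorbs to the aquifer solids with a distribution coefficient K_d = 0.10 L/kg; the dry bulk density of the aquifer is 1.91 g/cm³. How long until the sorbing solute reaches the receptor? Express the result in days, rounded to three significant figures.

Hydraulic gradient i = (213.14 − 212.92) / 74.5 = 0.22 / 74.5 = 0.002953
q = Ki = 37.3 × 0.002953 = 0.1101 m/d
Average linear velocity = 0.1101 / 0.30 = 0.3672 m/d
Retardation R = 1 + ρ_b·K_d/n = 1 + 1.91×0.10/0.30 = 1.637
Contaminant velocity v_c = v/R = 0.3672/1.637 = 0.2243 m/d
t = L/v_c = 209/0.2243 = 931.6 d

932 days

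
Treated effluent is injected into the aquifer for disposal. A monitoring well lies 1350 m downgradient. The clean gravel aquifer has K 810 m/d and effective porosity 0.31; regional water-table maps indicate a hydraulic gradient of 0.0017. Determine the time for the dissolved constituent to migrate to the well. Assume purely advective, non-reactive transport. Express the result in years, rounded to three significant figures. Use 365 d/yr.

0.833 years

Darcy flux q = K·i = 810 × 0.0017 = 1.377 m/d
Average linear velocity = 1.377 / 0.31 = 4.442 m/d
t = L / v = 1350 / 4.442 = 303.9 d
   = 303.9 / 365 = 0.833 yr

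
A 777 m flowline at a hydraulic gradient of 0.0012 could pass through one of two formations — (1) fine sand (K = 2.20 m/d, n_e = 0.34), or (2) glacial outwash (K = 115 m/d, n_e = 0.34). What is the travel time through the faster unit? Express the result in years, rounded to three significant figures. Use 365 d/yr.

5.24 years

Unit 1 (fine sand): v = 2.20×0.0012/0.34 = 0.007765 m/d, t = 777/0.007765 = 100100 d
Unit 2 (glacial outwash): v = 115×0.0012/0.34 = 0.4059 m/d, t = 777/0.4059 = 1914 d
Faster: 1914 d / 365 = 5.24 yr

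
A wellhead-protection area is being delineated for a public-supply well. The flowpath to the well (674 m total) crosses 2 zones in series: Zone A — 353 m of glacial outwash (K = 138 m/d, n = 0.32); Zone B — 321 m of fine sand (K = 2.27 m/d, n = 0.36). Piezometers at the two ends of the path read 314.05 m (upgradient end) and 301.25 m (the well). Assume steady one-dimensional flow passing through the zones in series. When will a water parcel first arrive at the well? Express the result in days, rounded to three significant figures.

Total head drop ΔH = 314.05 − 301.25 = 12.80 m
Continuity: the same q passes through each zone, so ΔH = q·Σ(L_j/K_j) — the zones act as resistances in series.
Σ(L/K) = 353/138 + 321/2.27 = 2.558 + 141.4 = 144.0 d
q = ΔH / Σ(L/K) = 12.80 / 144.0 = 0.08891 m/d (same in every zone)
Zone A: v = q/n = 0.08891/0.32 = 0.2778 m/d → t_A = 353/0.2778 = 1271 d
Zone B: v = q/n = 0.08891/0.36 = 0.2470 m/d → t_B = 321/0.2470 = 1300 d
Total t = 1271 + 1300 = 2570 d

2570 days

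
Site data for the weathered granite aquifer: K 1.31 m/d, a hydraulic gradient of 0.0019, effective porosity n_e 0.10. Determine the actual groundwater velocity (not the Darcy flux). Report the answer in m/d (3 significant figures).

Darcy flux q = K·i = 1.31 × 0.0019 = 0.002489 m/d
Seepage velocity v = q / n = 0.002489 / 0.10 = 0.02489 m/d

0.0249 m/d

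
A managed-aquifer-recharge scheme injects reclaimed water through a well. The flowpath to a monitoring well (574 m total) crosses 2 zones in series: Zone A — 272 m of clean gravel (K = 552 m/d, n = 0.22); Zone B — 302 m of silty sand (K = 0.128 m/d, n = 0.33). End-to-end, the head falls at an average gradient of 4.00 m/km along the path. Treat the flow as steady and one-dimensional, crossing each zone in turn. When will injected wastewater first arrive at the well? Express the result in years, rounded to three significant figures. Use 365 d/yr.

For zones in series the flux q is common to all zones; the equivalent conductivity is the harmonic (thickness-weighted) mean, K_eq = L_total / Σ(L_j/K_j).
Σ(L/K) = 272/552 + 302/0.128 = 0.4928 + 2359 = 2360 d
K_eq = L_total / Σ(L/K) = 574 / 2360 = 0.2432 m/d
q = K_eq · i = 0.2432 × 0.0040 = 9.729e-4 m/d (same in every zone)
Zone A: v = q/n = 9.729e-4/0.22 = 0.004422 m/d → t_A = 272/0.004422 = 61500 d
Zone B: v = q/n = 9.729e-4/0.33 = 0.002948 m/d → t_B = 302/0.002948 = 102400 d
Total t = 61500 + 102400 = 163900 d
   = 163900 / 365 = 449 yr

449 years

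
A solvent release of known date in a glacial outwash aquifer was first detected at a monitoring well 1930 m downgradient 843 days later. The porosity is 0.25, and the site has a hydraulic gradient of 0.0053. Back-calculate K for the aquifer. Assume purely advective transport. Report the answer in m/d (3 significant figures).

v = L / t = 1930 / 843 = 2.289 m/d
K = v · n / i = 2.289 × 0.25 / 0.0053 = 108 m/d

108 m/d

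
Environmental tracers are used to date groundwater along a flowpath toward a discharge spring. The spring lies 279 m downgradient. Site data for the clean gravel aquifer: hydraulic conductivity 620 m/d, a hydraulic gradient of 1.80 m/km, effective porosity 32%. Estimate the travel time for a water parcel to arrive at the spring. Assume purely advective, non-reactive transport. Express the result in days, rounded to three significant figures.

q = Ki = 620 × 0.0018 = 1.116 m/d
Average linear velocity = 1.116 / 0.32 = 3.487 m/d
t = L / v = 279 / 3.487 = 80.00 d

80.0 days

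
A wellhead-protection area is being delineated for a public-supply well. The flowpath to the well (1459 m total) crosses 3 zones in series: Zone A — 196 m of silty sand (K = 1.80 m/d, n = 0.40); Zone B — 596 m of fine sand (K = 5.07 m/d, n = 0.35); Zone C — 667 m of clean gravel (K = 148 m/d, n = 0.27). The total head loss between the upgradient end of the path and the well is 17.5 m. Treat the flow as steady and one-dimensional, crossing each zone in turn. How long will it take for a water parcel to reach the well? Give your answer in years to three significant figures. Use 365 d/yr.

Continuity: the same q passes through each zone, so ΔH = q·Σ(L_j/K_j) — the zones act as resistances in series.
Σ(L/K) = 196/1.80 + 596/5.07 + 667/148 = 108.9 + 117.6 + 4.507 = 230.9 d
q = ΔH / Σ(L/K) = 17.5 / 230.9 = 0.07577 m/d (same in every zone)
Zone A: v = q/n = 0.07577/0.40 = 0.1894 m/d → t_A = 196/0.1894 = 1035 d
Zone B: v = q/n = 0.07577/0.35 = 0.2165 m/d → t_B = 596/0.2165 = 2753 d
Zone C: v = q/n = 0.07577/0.27 = 0.2806 m/d → t_C = 667/0.2806 = 2377 d
Total t = 1035 + 2753 + 2377 = 6164 d
   = 6164 / 365 = 16.9 yr

16.9 years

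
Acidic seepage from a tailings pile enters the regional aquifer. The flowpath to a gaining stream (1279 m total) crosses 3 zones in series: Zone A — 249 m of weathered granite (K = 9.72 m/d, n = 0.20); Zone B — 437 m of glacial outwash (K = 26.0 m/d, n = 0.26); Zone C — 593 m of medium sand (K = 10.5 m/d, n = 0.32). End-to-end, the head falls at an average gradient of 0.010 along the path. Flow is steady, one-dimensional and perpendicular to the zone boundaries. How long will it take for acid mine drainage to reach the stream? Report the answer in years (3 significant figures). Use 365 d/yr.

Continuity: the same q passes through each zone, so ΔH = q·Σ(L_j/K_j) — the zones act as resistances in series.
Σ(L/K) = 249/9.72 + 437/26.0 + 593/10.5 = 25.62 + 16.81 + 56.48 = 98.90 d
K_eq = L_total / Σ(L/K) = 1279 / 98.90 = 12.93 m/d
q = K_eq · i = 12.93 × 0.010 = 0.1293 m/d (same in every zone)
Zone A: v = q/n = 0.1293/0.20 = 0.6466 m/d → t_A = 249/0.6466 = 385.1 d
Zone B: v = q/n = 0.1293/0.26 = 0.4974 m/d → t_B = 437/0.4974 = 878.6 d
Zone C: v = q/n = 0.1293/0.32 = 0.4041 m/d → t_C = 593/0.4041 = 1467 d
Total t = 385.1 + 878.6 + 1467 = 2731 d
   = 2731 / 365 = 7.48 yr

7.48 years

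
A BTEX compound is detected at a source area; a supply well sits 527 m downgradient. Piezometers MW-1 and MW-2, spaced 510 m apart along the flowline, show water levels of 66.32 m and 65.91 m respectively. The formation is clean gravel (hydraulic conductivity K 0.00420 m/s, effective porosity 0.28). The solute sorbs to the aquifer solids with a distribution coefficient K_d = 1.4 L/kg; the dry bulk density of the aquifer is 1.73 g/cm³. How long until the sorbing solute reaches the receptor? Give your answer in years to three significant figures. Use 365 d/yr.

Hydraulic gradient i = (66.32 − 65.91) / 510 = 0.41 / 510 = 8.039e-4
K = 0.00420 m/s × 86400 s/d = 362.9 m/d
q = Ki = 362.9 × 8.039e-4 = 0.2917 m/d
Seepage velocity v = q / n = 0.2917 / 0.28 = 1.042 m/d
Retardation R = 1 + ρ_b·K_d/n = 1 + 1.73×1.4/0.28 = 9.650
Contaminant velocity v_c = v/R = 1.042/9.650 = 0.1080 m/d
t = L/v_c = 527/0.1080 = 4881 d
   = 4881/365 = 13.4 yr

13.4 years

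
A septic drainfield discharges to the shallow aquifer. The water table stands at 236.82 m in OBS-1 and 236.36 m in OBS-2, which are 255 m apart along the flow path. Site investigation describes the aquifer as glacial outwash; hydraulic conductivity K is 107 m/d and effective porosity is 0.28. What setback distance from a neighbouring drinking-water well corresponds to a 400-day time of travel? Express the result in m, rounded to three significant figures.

276 m

Hydraulic gradient i = (236.82 − 236.36) / 255 = 0.46 / 255 = 0.001804
Darcy flux q = K·i = 107 × 0.001804 = 0.1930 m/d
Seepage velocity v = q / n = 0.1930 / 0.28 = 0.6894 m/d
L = v × T = 0.6894 × 400 = 275.7 m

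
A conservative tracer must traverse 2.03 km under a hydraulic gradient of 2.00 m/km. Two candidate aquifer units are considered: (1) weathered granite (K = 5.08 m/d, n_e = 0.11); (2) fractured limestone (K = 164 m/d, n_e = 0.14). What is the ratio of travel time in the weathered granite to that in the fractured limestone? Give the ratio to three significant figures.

25.4

Unit 1 (weathered granite): v = 5.08×0.0020/0.11 = 0.09236 m/d, t = 2030/0.09236 = 21980 d
Unit 2 (fractured limestone): v = 164×0.0020/0.14 = 2.343 m/d, t = 2030/2.343 = 866.5 d
t(weathered granite) / t(fractured limestone) = 21980/866.5 = 25.4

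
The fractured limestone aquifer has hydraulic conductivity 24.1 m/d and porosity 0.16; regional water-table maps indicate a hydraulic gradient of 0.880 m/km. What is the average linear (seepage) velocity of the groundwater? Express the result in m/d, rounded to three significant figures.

q = Ki = 24.1 × 8.8e-4 = 0.02121 m/d
Average linear velocity = 0.02121 / 0.16 = 0.1326 m/d

0.133 m/d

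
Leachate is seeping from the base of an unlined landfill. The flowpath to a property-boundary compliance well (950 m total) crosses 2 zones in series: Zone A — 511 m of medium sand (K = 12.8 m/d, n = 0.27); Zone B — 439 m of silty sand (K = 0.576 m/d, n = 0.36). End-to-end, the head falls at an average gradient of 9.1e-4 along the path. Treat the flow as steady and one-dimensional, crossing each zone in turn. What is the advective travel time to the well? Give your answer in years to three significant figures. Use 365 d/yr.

752 years

Continuity: the same q passes through each zone, so ΔH = q·Σ(L_j/K_j) — the zones act as resistances in series.
Σ(L/K) = 511/12.8 + 439/0.576 = 39.92 + 762.2 = 802.1 d
K_eq = L_total / Σ(L/K) = 950 / 802.1 = 1.184 m/d
q = K_eq · i = 1.184 × 9.1e-4 = 0.001078 m/d (same in every zone)
Zone A: v = q/n = 0.001078/0.27 = 0.003992 m/d → t_A = 511/0.003992 = 128000 d
Zone B: v = q/n = 0.001078/0.36 = 0.002994 m/d → t_B = 439/0.002994 = 146600 d
Total t = 128000 + 146600 = 274600 d
   = 274600 / 365 = 752 yr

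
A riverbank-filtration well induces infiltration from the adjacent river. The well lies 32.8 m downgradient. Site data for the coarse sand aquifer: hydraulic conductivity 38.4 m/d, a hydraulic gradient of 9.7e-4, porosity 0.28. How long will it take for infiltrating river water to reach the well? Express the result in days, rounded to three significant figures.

247 days

Specific discharge q = 38.4 × 9.7e-4 = 0.03725 m/d
v_s = q/n_e = 0.03725/0.28 = 0.1330 m/d
t = L / v = 32.8 / 0.1330 = 246.6 d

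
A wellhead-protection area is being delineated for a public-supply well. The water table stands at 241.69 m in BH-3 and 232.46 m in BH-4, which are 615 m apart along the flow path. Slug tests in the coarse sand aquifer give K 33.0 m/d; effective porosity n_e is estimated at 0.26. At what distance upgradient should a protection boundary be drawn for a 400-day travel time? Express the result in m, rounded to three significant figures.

762 m

Hydraulic gradient i = (241.69 − 232.46) / 615 = 9.23 / 615 = 0.01501
Specific discharge q = 33.0 × 0.01501 = 0.4953 m/d
Seepage velocity v = q / n = 0.4953 / 0.26 = 1.905 m/d
L = v × T = 1.905 × 400 = 762.0 m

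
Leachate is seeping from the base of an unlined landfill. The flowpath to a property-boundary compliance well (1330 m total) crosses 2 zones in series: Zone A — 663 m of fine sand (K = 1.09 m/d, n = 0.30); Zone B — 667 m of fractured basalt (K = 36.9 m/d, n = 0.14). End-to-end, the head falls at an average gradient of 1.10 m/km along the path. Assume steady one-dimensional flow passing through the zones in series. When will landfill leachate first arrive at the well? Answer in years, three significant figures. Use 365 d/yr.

343 years

Steady 1-D flow in series ⇒ the Darcy flux q is identical in every zone and the zone head losses add (resistances L/K in series).
Σ(L/K) = 663/1.09 + 667/36.9 = 608.3 + 18.08 = 626.3 d
K_eq = L_total / Σ(L/K) = 1330 / 626.3 = 2.123 m/d
q = K_eq · i = 2.123 × 0.0011 = 0.002336 m/d (same in every zone)
Zone A: v = q/n = 0.002336/0.30 = 0.007786 m/d → t_A = 663/0.007786 = 85150 d
Zone B: v = q/n = 0.002336/0.14 = 0.01668 m/d → t_B = 667/0.01668 = 39980 d
Total t = 85150 + 39980 = 125100 d
   = 125100 / 365 = 343 yr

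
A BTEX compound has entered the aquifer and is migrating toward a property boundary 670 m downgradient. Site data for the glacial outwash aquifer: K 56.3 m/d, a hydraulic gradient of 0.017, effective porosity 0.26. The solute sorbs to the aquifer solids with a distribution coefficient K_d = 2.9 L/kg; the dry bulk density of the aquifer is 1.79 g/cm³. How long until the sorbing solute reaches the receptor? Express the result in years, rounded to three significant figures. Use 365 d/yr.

Specific discharge q = 56.3 × 0.017 = 0.9571 m/d
Seepage velocity v = q / n = 0.9571 / 0.26 = 3.681 m/d
Retardation R = 1 + ρ_b·K_d/n = 1 + 1.79×2.9/0.26 = 20.97
Contaminant velocity v_c = v/R = 3.681/20.97 = 0.1756 m/d
t = L/v_c = 670/0.1756 = 3816 d
   = 3816/365 = 10.5 yr

10.5 years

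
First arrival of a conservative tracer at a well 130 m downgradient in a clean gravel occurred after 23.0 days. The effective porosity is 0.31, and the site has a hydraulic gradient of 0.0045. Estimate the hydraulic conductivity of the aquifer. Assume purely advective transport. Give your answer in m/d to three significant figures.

389 m/d

v = L / t = 130 / 23.0 = 5.652 m/d
K = v · n / i = 5.652 × 0.31 / 0.0045 = 389 m/d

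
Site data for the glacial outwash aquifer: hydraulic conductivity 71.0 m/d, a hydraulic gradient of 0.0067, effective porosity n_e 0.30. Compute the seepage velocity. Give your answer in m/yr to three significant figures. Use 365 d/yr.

q = Ki = 71.0 × 0.0067 = 0.4757 m/d
v = Ki/n = 71.0·0.0067/0.30 = 1.586 m/d
   = 1.586 × 365 = 579 m/yr

579 m/yr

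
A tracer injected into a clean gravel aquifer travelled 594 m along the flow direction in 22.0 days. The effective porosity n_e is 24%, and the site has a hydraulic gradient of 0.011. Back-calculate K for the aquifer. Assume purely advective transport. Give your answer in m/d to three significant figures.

589 m/d

v = L / t = 594 / 22.0 = 27.00 m/d
K = v · n / i = 27.00 × 0.24 / 0.011 = 589 m/d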